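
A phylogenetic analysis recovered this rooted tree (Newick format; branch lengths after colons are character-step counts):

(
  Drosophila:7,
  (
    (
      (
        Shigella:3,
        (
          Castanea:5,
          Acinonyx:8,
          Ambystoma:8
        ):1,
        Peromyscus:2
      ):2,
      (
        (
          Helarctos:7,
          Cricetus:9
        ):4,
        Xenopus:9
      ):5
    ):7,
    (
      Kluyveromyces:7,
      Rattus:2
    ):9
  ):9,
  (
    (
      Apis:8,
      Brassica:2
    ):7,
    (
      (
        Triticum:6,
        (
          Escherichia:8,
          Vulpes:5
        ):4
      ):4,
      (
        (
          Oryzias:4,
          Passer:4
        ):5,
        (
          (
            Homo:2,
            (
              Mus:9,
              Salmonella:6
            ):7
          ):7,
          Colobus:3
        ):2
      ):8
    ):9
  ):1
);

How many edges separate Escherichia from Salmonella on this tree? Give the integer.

8

The MRCA of Escherichia and Salmonella is the node subtending ((Triticum,(Escherichia,Vulpes)),((Oryzias,Passer),((Homo,(Mus,Salmonella)),Colobus))).
From Escherichia up to that node: 3 branches. From Salmonella up to the same node: 5 branches. Total: 3 + 5 = 8.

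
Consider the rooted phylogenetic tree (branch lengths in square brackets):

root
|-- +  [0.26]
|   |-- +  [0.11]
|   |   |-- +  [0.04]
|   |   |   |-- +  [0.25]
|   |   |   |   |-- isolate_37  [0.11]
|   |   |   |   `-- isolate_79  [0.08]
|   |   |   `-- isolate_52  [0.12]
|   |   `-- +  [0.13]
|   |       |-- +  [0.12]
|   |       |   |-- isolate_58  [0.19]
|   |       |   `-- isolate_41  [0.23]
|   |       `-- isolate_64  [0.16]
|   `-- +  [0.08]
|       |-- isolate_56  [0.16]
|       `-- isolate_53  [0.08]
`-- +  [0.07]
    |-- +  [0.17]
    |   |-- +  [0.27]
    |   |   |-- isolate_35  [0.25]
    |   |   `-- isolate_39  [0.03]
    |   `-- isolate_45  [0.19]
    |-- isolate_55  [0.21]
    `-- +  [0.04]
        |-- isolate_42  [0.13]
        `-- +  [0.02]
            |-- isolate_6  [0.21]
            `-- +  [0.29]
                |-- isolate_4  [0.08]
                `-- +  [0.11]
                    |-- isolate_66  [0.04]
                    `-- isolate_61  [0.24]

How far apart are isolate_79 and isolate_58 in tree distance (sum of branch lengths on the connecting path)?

0.81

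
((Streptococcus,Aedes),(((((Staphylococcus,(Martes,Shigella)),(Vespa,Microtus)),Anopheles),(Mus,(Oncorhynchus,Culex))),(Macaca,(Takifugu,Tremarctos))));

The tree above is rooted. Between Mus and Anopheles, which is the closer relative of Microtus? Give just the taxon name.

Anopheles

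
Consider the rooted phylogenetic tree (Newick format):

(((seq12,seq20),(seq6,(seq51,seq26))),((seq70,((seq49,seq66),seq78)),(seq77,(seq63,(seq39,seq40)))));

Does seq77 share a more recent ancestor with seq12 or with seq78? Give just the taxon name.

The MRCA of seq77 and seq78 subtends ((seq70,((seq49,seq66),seq78)),(seq77,(seq63,(seq39,seq40)))) (8 taxa).
The MRCA of seq77 and seq12 is the root, subtending the entire tree (13 taxa).
The first is nested inside the second, so seq77 shares a more recent common ancestor with seq78.

seq78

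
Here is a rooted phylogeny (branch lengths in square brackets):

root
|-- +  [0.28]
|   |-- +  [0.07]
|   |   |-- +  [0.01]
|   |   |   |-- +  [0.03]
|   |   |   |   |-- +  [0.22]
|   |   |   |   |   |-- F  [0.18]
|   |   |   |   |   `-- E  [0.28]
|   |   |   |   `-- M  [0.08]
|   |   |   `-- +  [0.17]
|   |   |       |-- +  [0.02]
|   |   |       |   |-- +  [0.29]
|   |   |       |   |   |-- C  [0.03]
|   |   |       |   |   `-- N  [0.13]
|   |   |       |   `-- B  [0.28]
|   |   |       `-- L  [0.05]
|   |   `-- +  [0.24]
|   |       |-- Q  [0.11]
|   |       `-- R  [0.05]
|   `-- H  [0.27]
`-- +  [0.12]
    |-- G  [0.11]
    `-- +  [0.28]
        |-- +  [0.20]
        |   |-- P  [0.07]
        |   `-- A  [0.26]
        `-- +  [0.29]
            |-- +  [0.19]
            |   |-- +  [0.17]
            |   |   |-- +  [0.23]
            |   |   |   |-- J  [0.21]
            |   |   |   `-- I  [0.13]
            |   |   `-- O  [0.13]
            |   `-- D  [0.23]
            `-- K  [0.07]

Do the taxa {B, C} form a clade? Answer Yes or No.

No

The MRCA of the listed taxa subtends ((C,N),B).
That clade also contains N, which is not in the proposed group, so the group is not monophyletic.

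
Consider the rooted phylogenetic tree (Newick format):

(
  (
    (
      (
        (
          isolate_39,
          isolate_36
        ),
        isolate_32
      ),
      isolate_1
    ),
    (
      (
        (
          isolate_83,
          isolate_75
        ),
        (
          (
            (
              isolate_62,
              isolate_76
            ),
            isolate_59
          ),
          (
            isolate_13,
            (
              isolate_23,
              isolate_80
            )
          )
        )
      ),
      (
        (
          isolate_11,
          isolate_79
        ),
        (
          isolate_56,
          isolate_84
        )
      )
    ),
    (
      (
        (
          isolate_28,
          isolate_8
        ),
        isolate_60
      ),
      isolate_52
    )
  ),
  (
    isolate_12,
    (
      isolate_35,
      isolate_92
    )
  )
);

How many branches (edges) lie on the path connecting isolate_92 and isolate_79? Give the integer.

The MRCA of isolate_92 and isolate_79 is the root of the tree.
From isolate_92 up to that node: 3 branches. From isolate_79 up to the same node: 5 branches. Total: 3 + 5 = 8.

8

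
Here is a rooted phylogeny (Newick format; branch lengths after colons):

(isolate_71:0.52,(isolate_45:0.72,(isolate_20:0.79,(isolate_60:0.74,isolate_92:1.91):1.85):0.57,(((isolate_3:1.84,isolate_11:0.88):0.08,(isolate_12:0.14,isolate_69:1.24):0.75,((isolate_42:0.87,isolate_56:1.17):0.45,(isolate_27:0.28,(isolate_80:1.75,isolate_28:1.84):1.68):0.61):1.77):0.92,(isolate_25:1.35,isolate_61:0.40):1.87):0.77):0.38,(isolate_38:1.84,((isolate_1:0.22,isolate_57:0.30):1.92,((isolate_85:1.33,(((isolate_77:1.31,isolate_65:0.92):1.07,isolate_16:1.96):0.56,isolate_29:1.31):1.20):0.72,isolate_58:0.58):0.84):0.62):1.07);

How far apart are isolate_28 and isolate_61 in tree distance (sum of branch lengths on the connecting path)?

The path runs isolate_28 → … → MRCA → … → isolate_61; the MRCA is the node subtending (((isolate_3,isolate_11),(isolate_12,isolate_69),((isolate_42,isolate_56),(isolate_27,(isolate_80,isolate_28)))),(isolate_25,isolate_61)).
Branch lengths along that path: 1.84 + 1.68 + 0.61 + 1.77 + 0.92 + 1.87 + 0.40 = 9.09.

9.09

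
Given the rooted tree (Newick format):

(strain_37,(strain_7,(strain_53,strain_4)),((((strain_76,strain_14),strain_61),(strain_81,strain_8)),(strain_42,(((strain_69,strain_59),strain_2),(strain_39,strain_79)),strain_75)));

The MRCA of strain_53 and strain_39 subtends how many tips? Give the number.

The MRCA of strain_53 and strain_39 is the root, so the clade is the entire tree.
That clade contains 16 terminal taxa: strain_14, strain_2, strain_37, strain_39, strain_4, strain_42, strain_53, strain_59, strain_61, strain_69, strain_7, strain_75, strain_76, strain_79, strain_8, strain_81.

16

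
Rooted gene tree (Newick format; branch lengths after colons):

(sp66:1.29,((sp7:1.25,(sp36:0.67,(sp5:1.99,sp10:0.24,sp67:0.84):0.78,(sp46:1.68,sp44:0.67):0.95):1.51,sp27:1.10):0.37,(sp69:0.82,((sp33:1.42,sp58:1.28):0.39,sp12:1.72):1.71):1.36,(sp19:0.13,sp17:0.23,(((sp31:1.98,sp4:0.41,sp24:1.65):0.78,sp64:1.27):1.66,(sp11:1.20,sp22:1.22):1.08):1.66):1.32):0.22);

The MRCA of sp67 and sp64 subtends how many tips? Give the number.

The MRCA of sp67 and sp64 is the node subtending ((sp7,(sp36,(sp5,sp10,sp67),(sp46,sp44)),sp27),(sp69,((sp33,sp58),sp12)),(sp19,sp17,(((sp31,sp4,sp24),sp64),(sp11,sp22)))).
That clade contains 20 terminal taxa: sp10, sp11, sp12, sp17, sp19, sp22, sp24, sp27, sp31, sp33, sp36, sp4, sp44, sp46, sp5, sp58, sp64, sp67, sp69, sp7.

20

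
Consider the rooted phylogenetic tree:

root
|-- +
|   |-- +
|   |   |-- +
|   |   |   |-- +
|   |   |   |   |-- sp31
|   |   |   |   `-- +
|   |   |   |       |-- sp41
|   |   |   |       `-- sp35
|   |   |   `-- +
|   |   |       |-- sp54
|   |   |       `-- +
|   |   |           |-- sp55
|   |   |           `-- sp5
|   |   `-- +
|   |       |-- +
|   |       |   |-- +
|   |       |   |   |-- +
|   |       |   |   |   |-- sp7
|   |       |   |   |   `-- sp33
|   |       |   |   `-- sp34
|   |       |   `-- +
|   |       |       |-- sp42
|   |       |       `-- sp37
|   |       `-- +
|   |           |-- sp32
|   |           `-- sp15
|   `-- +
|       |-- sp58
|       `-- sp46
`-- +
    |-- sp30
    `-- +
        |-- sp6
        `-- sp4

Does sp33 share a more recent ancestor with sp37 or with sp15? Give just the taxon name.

sp37

The MRCA of sp33 and sp37 subtends (((sp7,sp33),sp34),(sp42,sp37)) (5 taxa).
The MRCA of sp33 and sp15 subtends ((((sp7,sp33),sp34),(sp42,sp37)),(sp32,sp15)) (7 taxa).
The first is nested inside the second, so sp33 shares a more recent common ancestor with sp37.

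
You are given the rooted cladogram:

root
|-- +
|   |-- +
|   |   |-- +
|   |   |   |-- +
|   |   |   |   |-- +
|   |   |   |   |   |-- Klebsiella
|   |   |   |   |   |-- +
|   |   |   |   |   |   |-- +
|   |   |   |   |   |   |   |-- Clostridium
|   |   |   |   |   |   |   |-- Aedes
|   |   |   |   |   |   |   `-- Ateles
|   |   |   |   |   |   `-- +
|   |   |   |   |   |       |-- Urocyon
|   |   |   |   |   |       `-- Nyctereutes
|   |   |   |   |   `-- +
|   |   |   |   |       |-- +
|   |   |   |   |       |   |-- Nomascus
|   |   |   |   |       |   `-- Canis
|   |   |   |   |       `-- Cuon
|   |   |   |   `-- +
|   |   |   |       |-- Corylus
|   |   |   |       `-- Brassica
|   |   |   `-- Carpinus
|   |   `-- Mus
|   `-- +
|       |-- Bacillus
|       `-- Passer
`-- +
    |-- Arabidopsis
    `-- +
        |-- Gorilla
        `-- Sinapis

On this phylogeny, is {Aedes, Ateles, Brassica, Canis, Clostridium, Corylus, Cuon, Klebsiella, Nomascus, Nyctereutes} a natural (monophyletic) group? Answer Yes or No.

No

The MRCA of the listed taxa subtends ((Klebsiella,((Clostridium,Aedes,Ateles),(Urocyon,Nyctereutes)),((Nomascus,Canis),Cuon)),(Corylus,Brassica)).
That clade also contains Urocyon, which is not in the proposed group, so the group is not monophyletic.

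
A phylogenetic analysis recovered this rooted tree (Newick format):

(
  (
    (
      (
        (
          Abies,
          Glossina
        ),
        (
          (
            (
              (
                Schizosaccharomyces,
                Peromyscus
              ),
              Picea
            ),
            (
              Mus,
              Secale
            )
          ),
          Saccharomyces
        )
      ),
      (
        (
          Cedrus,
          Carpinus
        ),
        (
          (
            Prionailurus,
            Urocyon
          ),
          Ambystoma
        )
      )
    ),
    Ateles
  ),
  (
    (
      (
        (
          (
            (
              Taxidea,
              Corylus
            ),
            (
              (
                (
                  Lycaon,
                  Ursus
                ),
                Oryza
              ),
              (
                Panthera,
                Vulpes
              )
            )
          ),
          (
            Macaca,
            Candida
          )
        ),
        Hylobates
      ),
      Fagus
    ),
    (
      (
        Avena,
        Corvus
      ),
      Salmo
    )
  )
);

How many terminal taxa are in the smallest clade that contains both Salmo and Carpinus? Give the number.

28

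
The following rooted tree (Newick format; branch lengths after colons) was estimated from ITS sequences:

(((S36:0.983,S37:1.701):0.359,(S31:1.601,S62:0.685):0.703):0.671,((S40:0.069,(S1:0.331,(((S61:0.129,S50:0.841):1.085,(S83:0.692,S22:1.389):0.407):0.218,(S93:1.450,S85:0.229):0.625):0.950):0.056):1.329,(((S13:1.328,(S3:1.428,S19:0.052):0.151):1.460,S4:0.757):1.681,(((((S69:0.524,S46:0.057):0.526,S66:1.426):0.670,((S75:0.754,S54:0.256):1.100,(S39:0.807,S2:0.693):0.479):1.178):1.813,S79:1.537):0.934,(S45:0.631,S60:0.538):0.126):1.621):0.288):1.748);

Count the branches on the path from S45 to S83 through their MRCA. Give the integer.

10

The MRCA of S45 and S83 is the node subtending ((S40,(S1,(((S61,S50),(S83,S22)),(S93,S85)))),(((S13,(S3,S19)),S4),(((((S69,S46),S66),((S75,S54),(S39,S2))),S79),(S45,S60)))).
From S45 up to that node: 4 branches. From S83 up to the same node: 6 branches. Total: 4 + 6 = 10.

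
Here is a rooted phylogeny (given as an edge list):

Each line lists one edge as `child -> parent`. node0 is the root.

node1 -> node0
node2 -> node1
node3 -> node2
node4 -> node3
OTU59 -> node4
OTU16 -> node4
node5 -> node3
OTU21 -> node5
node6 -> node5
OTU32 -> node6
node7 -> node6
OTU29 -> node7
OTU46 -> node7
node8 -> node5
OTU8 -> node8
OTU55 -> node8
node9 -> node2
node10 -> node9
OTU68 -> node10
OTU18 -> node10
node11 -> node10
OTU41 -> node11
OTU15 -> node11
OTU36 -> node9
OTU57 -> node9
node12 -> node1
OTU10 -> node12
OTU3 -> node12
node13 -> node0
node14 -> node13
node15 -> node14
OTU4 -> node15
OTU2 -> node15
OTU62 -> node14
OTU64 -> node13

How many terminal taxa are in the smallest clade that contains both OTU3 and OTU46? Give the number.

The MRCA of OTU3 and OTU46 is the node subtending ((((OTU59,OTU16),(OTU21,(OTU32,(OTU29,OTU46)),(OTU8,OTU55))),((OTU68,OTU18,(OTU41,OTU15)),OTU36,OTU57)),(OTU10,OTU3)).
That clade contains 16 terminal taxa: OTU10, OTU15, OTU16, OTU18, OTU21, OTU29, OTU3, OTU32, OTU36, OTU41, OTU46, OTU55, OTU57, OTU59, OTU68, OTU8.

16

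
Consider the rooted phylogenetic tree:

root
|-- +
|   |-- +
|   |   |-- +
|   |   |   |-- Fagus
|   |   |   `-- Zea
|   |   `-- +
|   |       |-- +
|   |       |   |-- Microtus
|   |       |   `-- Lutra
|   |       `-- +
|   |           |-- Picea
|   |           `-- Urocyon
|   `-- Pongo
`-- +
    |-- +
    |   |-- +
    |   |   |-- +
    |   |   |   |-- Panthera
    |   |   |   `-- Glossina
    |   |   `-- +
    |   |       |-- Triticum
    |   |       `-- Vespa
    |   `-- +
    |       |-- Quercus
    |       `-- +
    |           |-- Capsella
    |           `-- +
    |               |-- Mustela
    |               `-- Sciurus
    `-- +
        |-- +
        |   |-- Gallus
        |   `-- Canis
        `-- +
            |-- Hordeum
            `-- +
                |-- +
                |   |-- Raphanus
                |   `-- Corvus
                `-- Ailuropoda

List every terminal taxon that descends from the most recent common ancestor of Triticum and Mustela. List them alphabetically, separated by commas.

Capsella, Glossina, Mustela, Panthera, Quercus, Sciurus, Triticum, Vespa

Tracing Triticum: it sits inside (Triticum,Vespa).
Tracing Mustela: it sits inside (Mustela,Sciurus).
The smallest clade enclosing both is (((Panthera,Glossina),(Triticum,Vespa)),(Quercus,(Capsella,(Mustela,Sciurus)))); the answer is its 8 terminal taxa in alphabetical order.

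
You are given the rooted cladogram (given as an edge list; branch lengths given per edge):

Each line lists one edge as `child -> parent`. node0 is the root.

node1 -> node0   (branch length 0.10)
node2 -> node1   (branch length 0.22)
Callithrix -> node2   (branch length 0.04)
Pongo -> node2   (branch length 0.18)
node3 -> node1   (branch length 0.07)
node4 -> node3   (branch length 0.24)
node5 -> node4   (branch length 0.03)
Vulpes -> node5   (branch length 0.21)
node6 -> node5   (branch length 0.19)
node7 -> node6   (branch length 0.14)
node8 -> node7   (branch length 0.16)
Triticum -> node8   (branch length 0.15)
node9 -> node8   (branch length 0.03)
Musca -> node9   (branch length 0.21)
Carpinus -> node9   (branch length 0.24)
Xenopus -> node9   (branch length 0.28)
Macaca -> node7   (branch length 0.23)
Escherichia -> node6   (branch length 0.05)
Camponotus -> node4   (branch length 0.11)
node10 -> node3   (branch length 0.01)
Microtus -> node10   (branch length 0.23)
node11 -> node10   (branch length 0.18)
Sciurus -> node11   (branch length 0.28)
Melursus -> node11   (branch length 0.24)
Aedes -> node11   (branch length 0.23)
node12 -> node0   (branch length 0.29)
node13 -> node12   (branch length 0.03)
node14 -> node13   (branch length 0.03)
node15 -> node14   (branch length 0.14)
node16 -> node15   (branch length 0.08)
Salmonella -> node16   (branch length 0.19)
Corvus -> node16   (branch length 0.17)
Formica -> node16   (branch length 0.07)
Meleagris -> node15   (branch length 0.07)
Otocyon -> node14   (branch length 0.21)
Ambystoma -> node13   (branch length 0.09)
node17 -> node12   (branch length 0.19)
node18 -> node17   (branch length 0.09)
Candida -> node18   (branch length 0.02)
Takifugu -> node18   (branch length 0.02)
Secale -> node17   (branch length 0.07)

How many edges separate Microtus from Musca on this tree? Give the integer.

9

The MRCA of Microtus and Musca is the node subtending (((Vulpes,(((Triticum,(Musca,Carpinus,Xenopus)),Macaca),Escherichia)),Camponotus),(Microtus,(Sciurus,Melursus,Aedes))).
From Microtus up to that node: 2 branches. From Musca up to the same node: 7 branches. Total: 2 + 7 = 9.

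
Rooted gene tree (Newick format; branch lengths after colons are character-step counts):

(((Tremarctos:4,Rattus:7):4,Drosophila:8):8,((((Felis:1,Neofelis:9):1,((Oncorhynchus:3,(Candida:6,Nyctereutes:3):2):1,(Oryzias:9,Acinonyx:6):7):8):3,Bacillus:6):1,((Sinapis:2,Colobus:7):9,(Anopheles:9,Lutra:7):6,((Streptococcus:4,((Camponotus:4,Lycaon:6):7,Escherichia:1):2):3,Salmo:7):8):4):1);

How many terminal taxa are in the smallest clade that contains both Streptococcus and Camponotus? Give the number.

The MRCA of Streptococcus and Camponotus is the node subtending (Streptococcus,((Camponotus,Lycaon),Escherichia)).
That clade contains 4 terminal taxa: Camponotus, Escherichia, Lycaon, Streptococcus.

4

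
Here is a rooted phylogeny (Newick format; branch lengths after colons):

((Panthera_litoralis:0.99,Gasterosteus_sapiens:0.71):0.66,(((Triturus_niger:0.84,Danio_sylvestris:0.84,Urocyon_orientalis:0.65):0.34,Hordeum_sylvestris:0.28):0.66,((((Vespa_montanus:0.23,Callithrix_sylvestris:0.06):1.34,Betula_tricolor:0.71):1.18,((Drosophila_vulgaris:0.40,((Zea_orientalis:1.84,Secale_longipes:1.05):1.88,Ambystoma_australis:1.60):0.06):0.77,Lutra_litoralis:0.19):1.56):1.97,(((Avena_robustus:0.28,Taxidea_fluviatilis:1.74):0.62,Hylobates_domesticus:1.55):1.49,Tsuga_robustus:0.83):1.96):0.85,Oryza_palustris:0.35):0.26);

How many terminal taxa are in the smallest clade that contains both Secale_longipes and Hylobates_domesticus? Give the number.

The MRCA of Secale_longipes and Hylobates_domesticus is the node subtending ((((Vespa_montanus,Callithrix_sylvestris),Betula_tricolor),((Drosophila_vulgaris,((Zea_orientalis,Secale_longipes),Ambystoma_australis)),Lutra_litoralis)),(((Avena_robustus,Taxidea_fluviatilis),Hylobates_domesticus),Tsuga_robustus)).
That clade contains 12 terminal taxa: Ambystoma_australis, Avena_robustus, Betula_tricolor, Callithrix_sylvestris, Drosophila_vulgaris, Hylobates_domesticus, Lutra_litoralis, Secale_longipes, Taxidea_fluviatilis, Tsuga_robustus, Vespa_montanus, Zea_orientalis.

12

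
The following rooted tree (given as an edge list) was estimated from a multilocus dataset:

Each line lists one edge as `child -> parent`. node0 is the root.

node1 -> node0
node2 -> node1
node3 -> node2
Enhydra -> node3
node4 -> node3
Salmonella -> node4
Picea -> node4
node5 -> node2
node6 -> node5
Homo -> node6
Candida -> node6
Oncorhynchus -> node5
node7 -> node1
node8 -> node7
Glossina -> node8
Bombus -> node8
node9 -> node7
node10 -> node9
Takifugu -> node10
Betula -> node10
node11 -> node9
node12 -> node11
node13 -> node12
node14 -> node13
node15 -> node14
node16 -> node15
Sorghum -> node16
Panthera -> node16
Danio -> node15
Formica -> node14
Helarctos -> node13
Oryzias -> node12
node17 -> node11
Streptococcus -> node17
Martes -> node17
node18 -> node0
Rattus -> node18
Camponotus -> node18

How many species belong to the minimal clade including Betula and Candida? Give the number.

18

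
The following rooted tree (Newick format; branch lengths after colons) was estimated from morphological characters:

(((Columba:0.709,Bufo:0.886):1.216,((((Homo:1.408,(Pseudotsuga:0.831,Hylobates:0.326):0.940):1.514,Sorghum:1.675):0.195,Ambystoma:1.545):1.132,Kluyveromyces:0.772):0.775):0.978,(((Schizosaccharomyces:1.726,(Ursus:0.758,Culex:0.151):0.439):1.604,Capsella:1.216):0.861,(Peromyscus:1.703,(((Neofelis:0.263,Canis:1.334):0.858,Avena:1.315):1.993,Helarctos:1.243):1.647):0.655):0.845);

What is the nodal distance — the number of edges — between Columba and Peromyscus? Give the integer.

The MRCA of Columba and Peromyscus is the root of the tree.
From Columba up to that node: 3 branches. From Peromyscus up to the same node: 3 branches. Total: 3 + 3 = 6.

6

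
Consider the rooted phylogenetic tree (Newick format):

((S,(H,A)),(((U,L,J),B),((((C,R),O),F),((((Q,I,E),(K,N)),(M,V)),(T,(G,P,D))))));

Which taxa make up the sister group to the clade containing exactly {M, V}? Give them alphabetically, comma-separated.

The clade containing exactly {M, V} attaches to the tree at the node subtending (((Q,I,E),(K,N)),(M,V)).
The other lineage descending from that same node — the sister group — is ((Q,I,E),(K,N)); its 5 tips in alphabetical order are the answer.

E, I, K, N, Q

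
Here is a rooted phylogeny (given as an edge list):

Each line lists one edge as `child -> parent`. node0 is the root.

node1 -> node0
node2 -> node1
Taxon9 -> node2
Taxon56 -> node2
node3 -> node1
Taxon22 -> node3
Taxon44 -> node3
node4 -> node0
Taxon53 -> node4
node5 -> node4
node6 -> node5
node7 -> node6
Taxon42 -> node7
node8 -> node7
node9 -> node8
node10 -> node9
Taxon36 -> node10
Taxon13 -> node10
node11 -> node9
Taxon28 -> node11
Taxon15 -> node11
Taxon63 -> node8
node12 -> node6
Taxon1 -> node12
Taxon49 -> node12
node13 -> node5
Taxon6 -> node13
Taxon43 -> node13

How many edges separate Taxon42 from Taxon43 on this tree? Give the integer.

5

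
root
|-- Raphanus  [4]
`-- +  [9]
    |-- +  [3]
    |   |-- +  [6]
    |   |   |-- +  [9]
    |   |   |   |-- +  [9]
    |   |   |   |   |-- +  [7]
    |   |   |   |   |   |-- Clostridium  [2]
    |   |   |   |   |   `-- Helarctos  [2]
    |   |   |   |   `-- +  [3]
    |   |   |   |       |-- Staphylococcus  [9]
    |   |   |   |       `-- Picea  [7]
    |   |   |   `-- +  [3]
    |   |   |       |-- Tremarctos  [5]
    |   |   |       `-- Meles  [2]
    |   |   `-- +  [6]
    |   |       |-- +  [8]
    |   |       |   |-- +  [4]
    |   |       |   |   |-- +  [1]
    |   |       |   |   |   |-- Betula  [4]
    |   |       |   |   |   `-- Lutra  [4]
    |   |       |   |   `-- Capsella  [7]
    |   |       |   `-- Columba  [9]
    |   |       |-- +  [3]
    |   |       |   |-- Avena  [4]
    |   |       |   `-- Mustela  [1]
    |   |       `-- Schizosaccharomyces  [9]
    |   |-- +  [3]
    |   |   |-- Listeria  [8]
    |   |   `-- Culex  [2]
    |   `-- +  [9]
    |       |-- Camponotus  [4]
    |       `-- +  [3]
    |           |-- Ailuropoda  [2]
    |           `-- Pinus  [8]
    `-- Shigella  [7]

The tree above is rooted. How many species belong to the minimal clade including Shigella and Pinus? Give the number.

19

The MRCA of Shigella and Pinus is the node subtending ((((((Clostridium,Helarctos),(Staphylococcus,Picea)),(Tremarctos,Meles)),((((Betula,Lutra),Capsella),Columba),(Avena,Mustela),Schizosaccharomyces)),(Listeria,Culex),(Camponotus,(Ailuropoda,Pinus))),Shigella).
That clade contains 19 terminal taxa: Ailuropoda, Avena, Betula, Camponotus, Capsella, Clostridium, Columba, Culex, Helarctos, Listeria, Lutra, Meles, Mustela, Picea, Pinus, Schizosaccharomyces, Shigella, Staphylococcus, Tremarctos.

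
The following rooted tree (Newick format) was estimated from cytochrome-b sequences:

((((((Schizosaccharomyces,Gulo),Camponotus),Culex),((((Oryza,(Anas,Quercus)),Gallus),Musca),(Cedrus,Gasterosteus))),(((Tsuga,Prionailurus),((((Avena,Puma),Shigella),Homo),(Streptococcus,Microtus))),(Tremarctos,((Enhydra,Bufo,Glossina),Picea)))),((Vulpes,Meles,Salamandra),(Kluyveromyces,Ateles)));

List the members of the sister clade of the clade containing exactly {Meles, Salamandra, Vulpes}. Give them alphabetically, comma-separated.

The clade containing exactly {Meles, Salamandra, Vulpes} attaches to the tree at the node subtending ((Vulpes,Meles,Salamandra),(Kluyveromyces,Ateles)).
The other lineage descending from that same node — the sister group — is (Kluyveromyces,Ateles); its 2 tips in alphabetical order are the answer.

Ateles, Kluyveromyces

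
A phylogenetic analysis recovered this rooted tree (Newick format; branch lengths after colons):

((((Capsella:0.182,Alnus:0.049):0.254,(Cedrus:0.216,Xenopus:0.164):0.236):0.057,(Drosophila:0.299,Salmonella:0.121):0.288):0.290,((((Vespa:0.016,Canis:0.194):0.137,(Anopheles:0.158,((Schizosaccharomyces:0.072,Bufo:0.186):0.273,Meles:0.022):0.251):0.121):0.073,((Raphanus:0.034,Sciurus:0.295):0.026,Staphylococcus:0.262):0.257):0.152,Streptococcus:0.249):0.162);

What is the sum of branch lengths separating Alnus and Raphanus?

The path runs Alnus → … → MRCA → … → Raphanus; the MRCA is the root of the tree.
Branch lengths along that path: 0.049 + 0.254 + 0.057 + 0.290 + 0.162 + 0.152 + 0.257 + 0.026 + 0.034 = 1.281.

1.281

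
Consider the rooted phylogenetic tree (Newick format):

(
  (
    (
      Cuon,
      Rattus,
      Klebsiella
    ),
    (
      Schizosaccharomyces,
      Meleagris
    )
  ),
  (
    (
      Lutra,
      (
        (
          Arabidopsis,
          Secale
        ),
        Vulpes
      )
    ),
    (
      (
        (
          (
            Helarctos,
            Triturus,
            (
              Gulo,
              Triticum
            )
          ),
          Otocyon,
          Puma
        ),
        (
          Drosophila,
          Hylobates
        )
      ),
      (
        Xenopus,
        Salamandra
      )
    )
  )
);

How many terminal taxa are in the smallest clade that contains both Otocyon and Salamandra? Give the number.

10

The MRCA of Otocyon and Salamandra is the node subtending ((((Helarctos,Triturus,(Gulo,Triticum)),Otocyon,Puma),(Drosophila,Hylobates)),(Xenopus,Salamandra)).
That clade contains 10 terminal taxa: Drosophila, Gulo, Helarctos, Hylobates, Otocyon, Puma, Salamandra, Triticum, Triturus, Xenopus.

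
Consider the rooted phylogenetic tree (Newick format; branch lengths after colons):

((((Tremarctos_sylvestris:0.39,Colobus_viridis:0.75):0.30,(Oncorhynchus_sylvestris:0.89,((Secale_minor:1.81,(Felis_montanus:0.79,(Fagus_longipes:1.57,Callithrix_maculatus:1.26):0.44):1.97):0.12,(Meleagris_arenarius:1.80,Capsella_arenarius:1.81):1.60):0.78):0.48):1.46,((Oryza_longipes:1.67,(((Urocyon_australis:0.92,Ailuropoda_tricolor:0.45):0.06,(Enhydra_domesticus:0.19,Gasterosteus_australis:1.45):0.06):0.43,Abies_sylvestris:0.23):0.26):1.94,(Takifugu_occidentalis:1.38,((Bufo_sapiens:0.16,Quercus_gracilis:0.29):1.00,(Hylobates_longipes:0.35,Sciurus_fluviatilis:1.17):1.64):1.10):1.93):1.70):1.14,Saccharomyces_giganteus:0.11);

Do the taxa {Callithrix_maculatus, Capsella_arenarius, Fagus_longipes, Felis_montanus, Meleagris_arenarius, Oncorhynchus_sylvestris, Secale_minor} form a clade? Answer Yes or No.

The most recent common ancestor of these taxa subtends (Oncorhynchus_sylvestris,((Secale_minor,(Felis_montanus,(Fagus_longipes,Callithrix_maculatus))),(Meleagris_arenarius,Capsella_arenarius))).
That clade has exactly 7 tips — every listed taxon and nothing else — so the group is monophyletic.

Yes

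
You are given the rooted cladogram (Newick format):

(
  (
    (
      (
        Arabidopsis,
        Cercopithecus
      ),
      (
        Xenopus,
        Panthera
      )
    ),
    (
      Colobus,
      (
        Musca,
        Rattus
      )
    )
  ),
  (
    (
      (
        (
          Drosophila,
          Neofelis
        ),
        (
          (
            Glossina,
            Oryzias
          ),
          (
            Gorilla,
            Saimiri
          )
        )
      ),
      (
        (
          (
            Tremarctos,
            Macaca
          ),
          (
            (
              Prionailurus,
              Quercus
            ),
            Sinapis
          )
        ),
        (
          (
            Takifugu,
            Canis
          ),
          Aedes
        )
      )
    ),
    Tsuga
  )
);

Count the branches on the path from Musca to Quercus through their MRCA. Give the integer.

The MRCA of Musca and Quercus is the root of the tree.
From Musca up to that node: 4 branches. From Quercus up to the same node: 7 branches. Total: 4 + 7 = 11.

11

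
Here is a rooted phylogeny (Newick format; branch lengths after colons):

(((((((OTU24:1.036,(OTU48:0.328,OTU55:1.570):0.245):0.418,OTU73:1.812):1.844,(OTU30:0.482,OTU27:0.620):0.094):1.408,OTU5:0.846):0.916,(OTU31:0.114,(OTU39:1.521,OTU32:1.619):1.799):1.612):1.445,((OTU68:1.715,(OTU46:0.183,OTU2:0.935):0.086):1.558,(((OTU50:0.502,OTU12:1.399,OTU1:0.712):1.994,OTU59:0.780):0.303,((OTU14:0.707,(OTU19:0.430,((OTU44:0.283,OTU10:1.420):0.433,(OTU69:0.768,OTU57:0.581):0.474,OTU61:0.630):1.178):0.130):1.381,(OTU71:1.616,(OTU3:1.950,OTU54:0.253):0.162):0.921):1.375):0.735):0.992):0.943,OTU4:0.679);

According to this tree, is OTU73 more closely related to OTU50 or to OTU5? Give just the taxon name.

The MRCA of OTU73 and OTU5 subtends ((((OTU24,(OTU48,OTU55)),OTU73),(OTU30,OTU27)),OTU5) (7 taxa).
The MRCA of OTU73 and OTU50 subtends ((((((OTU24,(OTU48,OTU55)),OTU73),(OTU30,OTU27)),OTU5),(OTU31,(OTU39,OTU32))),((OTU68,(OTU46,OTU2)),(((OTU50,OTU12,OTU1),OTU59),((OTU14,(OTU19,((OTU44,OTU10),(OTU69,OTU57),OTU61))),(OTU71,(OTU3,OTU54)))))) (27 taxa).
The first is nested inside the second, so OTU73 shares a more recent common ancestor with OTU5.

OTU5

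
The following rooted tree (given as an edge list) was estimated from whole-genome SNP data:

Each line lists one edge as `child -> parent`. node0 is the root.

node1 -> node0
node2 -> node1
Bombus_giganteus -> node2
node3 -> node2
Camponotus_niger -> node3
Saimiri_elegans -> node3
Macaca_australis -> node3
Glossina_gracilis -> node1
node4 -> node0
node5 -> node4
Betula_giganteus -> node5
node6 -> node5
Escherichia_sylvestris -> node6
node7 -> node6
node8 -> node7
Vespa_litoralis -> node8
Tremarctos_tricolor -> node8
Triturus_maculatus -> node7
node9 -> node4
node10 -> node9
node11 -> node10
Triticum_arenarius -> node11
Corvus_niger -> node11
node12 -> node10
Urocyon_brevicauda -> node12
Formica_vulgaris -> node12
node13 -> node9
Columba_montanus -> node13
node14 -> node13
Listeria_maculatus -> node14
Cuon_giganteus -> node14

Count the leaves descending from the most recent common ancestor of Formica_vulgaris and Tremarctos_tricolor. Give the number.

The MRCA of Formica_vulgaris and Tremarctos_tricolor is the node subtending ((Betula_giganteus,(Escherichia_sylvestris,((Vespa_litoralis,Tremarctos_tricolor),Triturus_maculatus))),(((Triticum_arenarius,Corvus_niger),(Urocyon_brevicauda,Formica_vulgaris)),(Columba_montanus,(Listeria_maculatus,Cuon_giganteus)))).
That clade contains 12 terminal taxa: Betula_giganteus, Columba_montanus, Corvus_niger, Cuon_giganteus, Escherichia_sylvestris, Formica_vulgaris, Listeria_maculatus, Tremarctos_tricolor, Triticum_arenarius, Triturus_maculatus, Urocyon_brevicauda, Vespa_litoralis.

12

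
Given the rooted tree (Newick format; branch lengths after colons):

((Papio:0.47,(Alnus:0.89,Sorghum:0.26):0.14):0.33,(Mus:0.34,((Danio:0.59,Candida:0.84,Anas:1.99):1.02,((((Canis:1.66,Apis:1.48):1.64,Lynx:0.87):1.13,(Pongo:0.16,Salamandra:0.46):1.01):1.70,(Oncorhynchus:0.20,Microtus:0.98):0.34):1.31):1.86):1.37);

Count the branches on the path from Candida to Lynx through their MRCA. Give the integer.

6

The MRCA of Candida and Lynx is the node subtending ((Danio,Candida,Anas),((((Canis,Apis),Lynx),(Pongo,Salamandra)),(Oncorhynchus,Microtus))).
From Candida up to that node: 2 branches. From Lynx up to the same node: 4 branches. Total: 2 + 4 = 6.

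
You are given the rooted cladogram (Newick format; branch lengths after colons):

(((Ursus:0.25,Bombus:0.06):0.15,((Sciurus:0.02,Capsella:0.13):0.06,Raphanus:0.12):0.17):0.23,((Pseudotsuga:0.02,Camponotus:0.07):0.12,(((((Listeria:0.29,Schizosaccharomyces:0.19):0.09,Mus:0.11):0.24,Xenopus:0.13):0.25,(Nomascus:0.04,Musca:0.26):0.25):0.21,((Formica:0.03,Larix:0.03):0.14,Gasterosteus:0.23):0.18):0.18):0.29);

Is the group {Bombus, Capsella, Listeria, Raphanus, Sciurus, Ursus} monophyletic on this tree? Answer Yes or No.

No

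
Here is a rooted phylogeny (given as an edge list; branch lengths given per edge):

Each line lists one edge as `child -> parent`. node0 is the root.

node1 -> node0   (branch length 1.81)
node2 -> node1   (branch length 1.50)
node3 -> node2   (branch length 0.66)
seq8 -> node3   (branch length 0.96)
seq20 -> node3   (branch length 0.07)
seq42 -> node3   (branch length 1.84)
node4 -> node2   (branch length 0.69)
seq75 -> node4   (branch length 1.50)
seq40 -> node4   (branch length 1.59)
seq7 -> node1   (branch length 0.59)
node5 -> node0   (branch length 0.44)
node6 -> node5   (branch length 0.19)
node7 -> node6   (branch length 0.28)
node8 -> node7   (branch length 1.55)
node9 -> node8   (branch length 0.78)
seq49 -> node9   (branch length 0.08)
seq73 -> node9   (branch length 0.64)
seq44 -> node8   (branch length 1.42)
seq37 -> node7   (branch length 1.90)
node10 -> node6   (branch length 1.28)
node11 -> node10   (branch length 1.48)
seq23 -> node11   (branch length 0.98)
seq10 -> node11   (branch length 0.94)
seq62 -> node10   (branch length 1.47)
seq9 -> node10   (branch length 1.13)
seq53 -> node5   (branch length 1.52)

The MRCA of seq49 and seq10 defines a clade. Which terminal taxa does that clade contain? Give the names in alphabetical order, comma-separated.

seq10, seq23, seq37, seq44, seq49, seq62, seq73, seq9

Tracing seq49: it sits inside (seq49,seq73).
Tracing seq10: it sits inside (seq23,seq10).
The smallest clade enclosing both is ((((seq49,seq73),seq44),seq37),((seq23,seq10),seq62,seq9)); the answer is its 8 terminal taxa in alphabetical order.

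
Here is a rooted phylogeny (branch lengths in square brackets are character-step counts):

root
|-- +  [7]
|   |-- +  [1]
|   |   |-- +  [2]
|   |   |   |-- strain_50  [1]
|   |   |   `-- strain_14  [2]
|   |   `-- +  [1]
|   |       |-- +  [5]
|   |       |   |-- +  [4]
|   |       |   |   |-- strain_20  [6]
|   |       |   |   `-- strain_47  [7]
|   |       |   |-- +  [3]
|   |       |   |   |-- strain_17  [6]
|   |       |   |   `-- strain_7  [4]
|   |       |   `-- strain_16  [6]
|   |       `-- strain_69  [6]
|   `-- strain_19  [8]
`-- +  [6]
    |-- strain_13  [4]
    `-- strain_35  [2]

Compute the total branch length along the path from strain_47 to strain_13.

The path runs strain_47 → … → MRCA → … → strain_13; the MRCA is the root of the tree.
Branch lengths along that path: 7 + 4 + 5 + 1 + 1 + 7 + 6 + 4 = 35.

35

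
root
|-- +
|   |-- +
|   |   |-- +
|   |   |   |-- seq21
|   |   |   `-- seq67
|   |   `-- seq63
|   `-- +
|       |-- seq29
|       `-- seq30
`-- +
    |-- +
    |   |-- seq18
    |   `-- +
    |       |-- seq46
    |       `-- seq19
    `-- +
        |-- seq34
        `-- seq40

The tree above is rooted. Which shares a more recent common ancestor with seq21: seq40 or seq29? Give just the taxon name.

The MRCA of seq21 and seq29 subtends (((seq21,seq67),seq63),(seq29,seq30)) (5 taxa).
The MRCA of seq21 and seq40 is the root, subtending the entire tree (10 taxa).
The first is nested inside the second, so seq21 shares a more recent common ancestor with seq29.

seq29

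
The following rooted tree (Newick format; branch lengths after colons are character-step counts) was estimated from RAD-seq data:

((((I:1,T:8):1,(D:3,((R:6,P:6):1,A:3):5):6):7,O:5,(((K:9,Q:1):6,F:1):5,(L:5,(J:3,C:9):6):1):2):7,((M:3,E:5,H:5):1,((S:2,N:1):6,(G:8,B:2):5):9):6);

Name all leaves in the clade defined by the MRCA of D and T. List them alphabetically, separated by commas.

Tracing D: it sits inside (D,((R,P),A)).
Tracing T: it sits inside (I,T).
The smallest clade enclosing both is ((I,T),(D,((R,P),A))); the answer is its 6 terminal taxa in alphabetical order.

A, D, I, P, R, T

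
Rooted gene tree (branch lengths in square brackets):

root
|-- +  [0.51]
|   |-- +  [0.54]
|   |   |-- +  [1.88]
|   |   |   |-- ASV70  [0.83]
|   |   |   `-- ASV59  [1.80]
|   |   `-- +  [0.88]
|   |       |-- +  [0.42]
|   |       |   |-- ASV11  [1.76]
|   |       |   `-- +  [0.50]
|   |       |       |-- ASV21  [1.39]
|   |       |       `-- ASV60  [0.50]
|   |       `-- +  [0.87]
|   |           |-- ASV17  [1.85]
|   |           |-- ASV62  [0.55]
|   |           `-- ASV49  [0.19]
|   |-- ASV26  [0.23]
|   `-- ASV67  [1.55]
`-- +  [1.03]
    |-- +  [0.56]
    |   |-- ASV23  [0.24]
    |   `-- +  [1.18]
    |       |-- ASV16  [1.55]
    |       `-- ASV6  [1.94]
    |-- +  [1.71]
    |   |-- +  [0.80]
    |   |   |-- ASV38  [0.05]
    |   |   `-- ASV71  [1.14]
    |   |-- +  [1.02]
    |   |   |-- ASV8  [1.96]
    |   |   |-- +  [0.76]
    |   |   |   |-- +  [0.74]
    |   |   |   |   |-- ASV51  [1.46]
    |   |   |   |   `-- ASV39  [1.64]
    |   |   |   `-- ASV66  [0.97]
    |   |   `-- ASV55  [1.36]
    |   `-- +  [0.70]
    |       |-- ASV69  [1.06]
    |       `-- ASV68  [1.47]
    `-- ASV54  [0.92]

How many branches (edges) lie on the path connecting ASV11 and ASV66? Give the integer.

The MRCA of ASV11 and ASV66 is the root of the tree.
From ASV11 up to that node: 5 branches. From ASV66 up to the same node: 5 branches. Total: 5 + 5 = 10.

10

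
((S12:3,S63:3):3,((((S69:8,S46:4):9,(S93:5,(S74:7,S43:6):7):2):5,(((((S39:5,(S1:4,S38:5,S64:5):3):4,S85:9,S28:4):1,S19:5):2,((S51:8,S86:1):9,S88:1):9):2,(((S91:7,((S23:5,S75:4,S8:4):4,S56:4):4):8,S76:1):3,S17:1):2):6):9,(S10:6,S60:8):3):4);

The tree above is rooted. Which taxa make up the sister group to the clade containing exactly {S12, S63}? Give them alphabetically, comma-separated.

S1, S10, S17, S19, S23, S28, S38, S39, S43, S46, S51, S56, S60, S64, S69, S74, S75, S76, S8, S85, S86, S88, S91, S93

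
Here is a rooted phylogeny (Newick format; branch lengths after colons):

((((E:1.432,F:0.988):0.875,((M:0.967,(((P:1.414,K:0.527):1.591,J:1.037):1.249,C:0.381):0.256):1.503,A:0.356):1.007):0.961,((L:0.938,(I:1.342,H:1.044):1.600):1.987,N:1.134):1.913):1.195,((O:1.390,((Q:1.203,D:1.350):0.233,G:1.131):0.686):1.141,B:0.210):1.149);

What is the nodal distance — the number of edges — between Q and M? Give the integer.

10

The MRCA of Q and M is the root of the tree.
From Q up to that node: 5 branches. From M up to the same node: 5 branches. Total: 5 + 5 = 10.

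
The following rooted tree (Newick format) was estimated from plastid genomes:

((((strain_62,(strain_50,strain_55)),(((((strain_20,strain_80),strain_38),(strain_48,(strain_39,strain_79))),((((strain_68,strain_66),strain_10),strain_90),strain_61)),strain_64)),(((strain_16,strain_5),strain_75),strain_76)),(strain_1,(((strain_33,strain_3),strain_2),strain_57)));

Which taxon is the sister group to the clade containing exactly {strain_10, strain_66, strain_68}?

The clade containing exactly {strain_10, strain_66, strain_68} attaches to the tree at the node subtending (((strain_68,strain_66),strain_10),strain_90).
The other lineage descending from that same node — the sister group — is the single tip strain_90.

strain_90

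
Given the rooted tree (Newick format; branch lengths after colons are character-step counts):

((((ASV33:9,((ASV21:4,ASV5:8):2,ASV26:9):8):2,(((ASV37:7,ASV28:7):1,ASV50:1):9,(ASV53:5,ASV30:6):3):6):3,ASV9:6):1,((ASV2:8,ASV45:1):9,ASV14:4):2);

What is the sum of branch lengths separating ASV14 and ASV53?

The path runs ASV14 → … → MRCA → … → ASV53; the MRCA is the root of the tree.
Branch lengths along that path: 4 + 2 + 1 + 3 + 6 + 3 + 5 = 24.

24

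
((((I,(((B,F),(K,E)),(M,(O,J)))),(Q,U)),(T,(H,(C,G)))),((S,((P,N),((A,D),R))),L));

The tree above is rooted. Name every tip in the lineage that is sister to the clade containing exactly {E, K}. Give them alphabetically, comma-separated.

The clade containing exactly {E, K} attaches to the tree at the node subtending ((B,F),(K,E)).
The other lineage descending from that same node — the sister group — is (B,F); its 2 tips in alphabetical order are the answer.

B, F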